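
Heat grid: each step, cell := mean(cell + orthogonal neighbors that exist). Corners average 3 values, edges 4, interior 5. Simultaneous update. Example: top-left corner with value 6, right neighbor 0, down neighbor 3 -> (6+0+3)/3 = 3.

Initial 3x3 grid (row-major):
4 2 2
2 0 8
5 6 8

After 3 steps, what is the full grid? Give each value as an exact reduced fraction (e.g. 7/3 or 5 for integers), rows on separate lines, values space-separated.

After step 1:
  8/3 2 4
  11/4 18/5 9/2
  13/3 19/4 22/3
After step 2:
  89/36 46/15 7/2
  267/80 88/25 583/120
  71/18 1201/240 199/36
After step 3:
  6391/2160 11303/3600 457/120
  15929/4800 1484/375 31331/7200
  4423/1080 64787/14400 11081/2160

Answer: 6391/2160 11303/3600 457/120
15929/4800 1484/375 31331/7200
4423/1080 64787/14400 11081/2160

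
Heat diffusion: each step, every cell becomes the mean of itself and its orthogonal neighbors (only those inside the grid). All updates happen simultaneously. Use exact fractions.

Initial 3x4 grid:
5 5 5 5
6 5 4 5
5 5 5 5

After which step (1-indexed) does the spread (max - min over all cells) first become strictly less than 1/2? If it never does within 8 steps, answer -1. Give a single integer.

Answer: 2

Derivation:
Step 1: max=16/3, min=19/4, spread=7/12
Step 2: max=251/48, min=481/100, spread=503/1200
  -> spread < 1/2 first at step 2
Step 3: max=74261/14400, min=23237/4800, spread=91/288
Step 4: max=4421839/864000, min=210217/43200, spread=217499/864000
Step 5: max=263939741/51840000, min=84273197/17280000, spread=222403/1036800
Step 6: max=15766638919/3110400000, min=5074056823/1036800000, spread=10889369/62208000
Step 7: max=943094824421/186624000000, min=305188269557/62208000000, spread=110120063/746496000
Step 8: max=56434570502239/11197440000000, min=18356302267663/3732480000000, spread=5462654797/44789760000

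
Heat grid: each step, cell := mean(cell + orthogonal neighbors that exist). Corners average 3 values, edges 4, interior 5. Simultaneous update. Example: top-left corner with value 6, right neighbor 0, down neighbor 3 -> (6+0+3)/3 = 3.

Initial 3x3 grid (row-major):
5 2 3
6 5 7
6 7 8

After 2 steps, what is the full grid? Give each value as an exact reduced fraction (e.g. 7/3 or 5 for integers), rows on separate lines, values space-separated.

After step 1:
  13/3 15/4 4
  11/2 27/5 23/4
  19/3 13/2 22/3
After step 2:
  163/36 1049/240 9/2
  647/120 269/50 1349/240
  55/9 767/120 235/36

Answer: 163/36 1049/240 9/2
647/120 269/50 1349/240
55/9 767/120 235/36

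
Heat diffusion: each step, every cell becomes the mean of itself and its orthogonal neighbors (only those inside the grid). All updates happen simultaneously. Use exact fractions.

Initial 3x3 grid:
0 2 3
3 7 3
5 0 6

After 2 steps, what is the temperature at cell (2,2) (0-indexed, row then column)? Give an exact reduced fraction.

Answer: 49/12

Derivation:
Step 1: cell (2,2) = 3
Step 2: cell (2,2) = 49/12
Full grid after step 2:
  101/36 31/12 125/36
  133/48 19/5 161/48
  131/36 79/24 49/12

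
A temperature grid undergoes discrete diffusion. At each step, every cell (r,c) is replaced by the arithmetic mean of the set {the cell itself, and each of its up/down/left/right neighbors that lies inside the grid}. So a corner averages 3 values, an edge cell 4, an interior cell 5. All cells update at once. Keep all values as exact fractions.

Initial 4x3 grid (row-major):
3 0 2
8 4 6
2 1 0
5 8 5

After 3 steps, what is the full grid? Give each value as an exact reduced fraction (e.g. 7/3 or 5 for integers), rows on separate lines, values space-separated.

Answer: 3749/1080 44581/14400 6373/2160
26353/7200 10267/3000 5557/1800
3257/800 5591/1500 12769/3600
155/36 59731/14400 1675/432

Derivation:
After step 1:
  11/3 9/4 8/3
  17/4 19/5 3
  4 3 3
  5 19/4 13/3
After step 2:
  61/18 743/240 95/36
  943/240 163/50 187/60
  65/16 371/100 10/3
  55/12 205/48 145/36
After step 3:
  3749/1080 44581/14400 6373/2160
  26353/7200 10267/3000 5557/1800
  3257/800 5591/1500 12769/3600
  155/36 59731/14400 1675/432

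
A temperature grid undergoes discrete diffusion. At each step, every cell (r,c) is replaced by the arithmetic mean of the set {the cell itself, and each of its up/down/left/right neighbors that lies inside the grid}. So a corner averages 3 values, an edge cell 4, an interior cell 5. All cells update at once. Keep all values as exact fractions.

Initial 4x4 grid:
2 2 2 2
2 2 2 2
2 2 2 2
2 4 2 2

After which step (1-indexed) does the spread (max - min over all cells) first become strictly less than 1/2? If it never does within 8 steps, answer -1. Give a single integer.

Answer: 3

Derivation:
Step 1: max=8/3, min=2, spread=2/3
Step 2: max=151/60, min=2, spread=31/60
Step 3: max=1291/540, min=2, spread=211/540
  -> spread < 1/2 first at step 3
Step 4: max=124843/54000, min=2, spread=16843/54000
Step 5: max=1110643/486000, min=9079/4500, spread=130111/486000
Step 6: max=32802367/14580000, min=547159/270000, spread=3255781/14580000
Step 7: max=975153691/437400000, min=551107/270000, spread=82360351/437400000
Step 8: max=28995316891/13122000000, min=99706441/48600000, spread=2074577821/13122000000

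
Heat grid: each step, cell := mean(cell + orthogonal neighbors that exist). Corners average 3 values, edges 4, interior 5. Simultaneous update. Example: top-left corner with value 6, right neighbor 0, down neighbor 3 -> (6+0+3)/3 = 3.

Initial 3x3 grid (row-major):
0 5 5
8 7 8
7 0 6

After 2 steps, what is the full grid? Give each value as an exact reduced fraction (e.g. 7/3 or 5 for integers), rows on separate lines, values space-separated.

After step 1:
  13/3 17/4 6
  11/2 28/5 13/2
  5 5 14/3
After step 2:
  169/36 1211/240 67/12
  613/120 537/100 683/120
  31/6 76/15 97/18

Answer: 169/36 1211/240 67/12
613/120 537/100 683/120
31/6 76/15 97/18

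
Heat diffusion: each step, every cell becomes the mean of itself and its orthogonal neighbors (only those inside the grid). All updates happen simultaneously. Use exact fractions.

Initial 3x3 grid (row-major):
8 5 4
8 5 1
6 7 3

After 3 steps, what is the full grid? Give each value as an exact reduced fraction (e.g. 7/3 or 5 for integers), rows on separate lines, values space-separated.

After step 1:
  7 11/2 10/3
  27/4 26/5 13/4
  7 21/4 11/3
After step 2:
  77/12 631/120 145/36
  519/80 519/100 309/80
  19/3 1267/240 73/18
After step 3:
  1453/240 37607/7200 9467/2160
  9771/1600 10431/2000 20563/4800
  181/30 75089/14400 4751/1080

Answer: 1453/240 37607/7200 9467/2160
9771/1600 10431/2000 20563/4800
181/30 75089/14400 4751/1080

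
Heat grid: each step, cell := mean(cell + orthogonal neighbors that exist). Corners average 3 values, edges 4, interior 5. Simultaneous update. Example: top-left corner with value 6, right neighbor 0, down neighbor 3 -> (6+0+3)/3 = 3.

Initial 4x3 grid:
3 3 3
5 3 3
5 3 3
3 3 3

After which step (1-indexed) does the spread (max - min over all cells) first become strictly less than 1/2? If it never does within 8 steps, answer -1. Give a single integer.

Step 1: max=4, min=3, spread=1
Step 2: max=113/30, min=3, spread=23/30
Step 3: max=3251/900, min=281/90, spread=49/100
  -> spread < 1/2 first at step 3
Step 4: max=47671/13500, min=4301/1350, spread=4661/13500
Step 5: max=1407307/405000, min=218197/67500, spread=157/648
Step 6: max=83532413/24300000, min=4406141/1350000, spread=1351/7776
Step 7: max=2486911721/729000000, min=199673633/60750000, spread=5813/46656
Step 8: max=37103688391/10935000000, min=12042219047/3645000000, spread=6253/69984

Answer: 3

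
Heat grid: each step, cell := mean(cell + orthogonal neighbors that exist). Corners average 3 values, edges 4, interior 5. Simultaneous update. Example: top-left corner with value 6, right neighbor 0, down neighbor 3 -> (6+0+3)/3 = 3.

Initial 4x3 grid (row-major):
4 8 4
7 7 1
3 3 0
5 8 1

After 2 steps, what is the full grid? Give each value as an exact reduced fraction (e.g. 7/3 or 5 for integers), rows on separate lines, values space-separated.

Answer: 52/9 1297/240 157/36
1277/240 117/25 827/240
1157/240 97/25 229/80
169/36 1007/240 17/6

Derivation:
After step 1:
  19/3 23/4 13/3
  21/4 26/5 3
  9/2 21/5 5/4
  16/3 17/4 3
After step 2:
  52/9 1297/240 157/36
  1277/240 117/25 827/240
  1157/240 97/25 229/80
  169/36 1007/240 17/6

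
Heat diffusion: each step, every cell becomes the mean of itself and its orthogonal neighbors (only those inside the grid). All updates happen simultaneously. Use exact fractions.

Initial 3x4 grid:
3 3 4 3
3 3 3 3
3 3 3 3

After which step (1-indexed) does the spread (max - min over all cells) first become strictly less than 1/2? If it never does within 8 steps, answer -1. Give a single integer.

Answer: 1

Derivation:
Step 1: max=10/3, min=3, spread=1/3
  -> spread < 1/2 first at step 1
Step 2: max=391/120, min=3, spread=31/120
Step 3: max=3451/1080, min=3, spread=211/1080
Step 4: max=340897/108000, min=5447/1800, spread=14077/108000
Step 5: max=3056407/972000, min=327683/108000, spread=5363/48600
Step 6: max=91220809/29160000, min=182869/60000, spread=93859/1166400
Step 7: max=5459074481/1749600000, min=296936467/97200000, spread=4568723/69984000
Step 8: max=326708435629/104976000000, min=8929618889/2916000000, spread=8387449/167961600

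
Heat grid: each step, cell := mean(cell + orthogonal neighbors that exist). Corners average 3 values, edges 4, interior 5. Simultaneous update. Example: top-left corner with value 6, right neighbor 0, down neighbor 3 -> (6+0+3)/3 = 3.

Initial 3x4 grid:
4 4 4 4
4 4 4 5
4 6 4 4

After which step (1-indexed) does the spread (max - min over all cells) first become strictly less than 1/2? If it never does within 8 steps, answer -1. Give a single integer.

Step 1: max=14/3, min=4, spread=2/3
Step 2: max=271/60, min=4, spread=31/60
Step 3: max=2371/540, min=617/150, spread=749/2700
  -> spread < 1/2 first at step 3
Step 4: max=235243/54000, min=11209/2700, spread=11063/54000
Step 5: max=14014927/3240000, min=565573/135000, spread=17647/129600
Step 6: max=836956793/194400000, min=40908029/9720000, spread=18796213/194400000
Step 7: max=50098760887/11664000000, min=1231927393/291600000, spread=273888389/3888000000
Step 8: max=7198376556127/1679616000000, min=16461289511/3888000000, spread=696795899/13436928000

Answer: 3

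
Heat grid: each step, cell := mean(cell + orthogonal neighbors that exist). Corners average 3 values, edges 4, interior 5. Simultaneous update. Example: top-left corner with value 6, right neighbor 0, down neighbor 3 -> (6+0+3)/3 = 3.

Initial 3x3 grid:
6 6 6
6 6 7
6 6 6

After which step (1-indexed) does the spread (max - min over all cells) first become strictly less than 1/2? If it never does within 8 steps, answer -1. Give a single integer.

Step 1: max=19/3, min=6, spread=1/3
  -> spread < 1/2 first at step 1
Step 2: max=1507/240, min=6, spread=67/240
Step 3: max=13397/2160, min=1207/200, spread=1807/10800
Step 4: max=5341963/864000, min=32761/5400, spread=33401/288000
Step 5: max=47885933/7776000, min=3283391/540000, spread=3025513/38880000
Step 6: max=19127326867/3110400000, min=175555949/28800000, spread=53531/995328
Step 7: max=1145776925849/186624000000, min=47447116051/7776000000, spread=450953/11943936
Step 8: max=68693543560603/11197440000000, min=5699728610519/933120000000, spread=3799043/143327232

Answer: 1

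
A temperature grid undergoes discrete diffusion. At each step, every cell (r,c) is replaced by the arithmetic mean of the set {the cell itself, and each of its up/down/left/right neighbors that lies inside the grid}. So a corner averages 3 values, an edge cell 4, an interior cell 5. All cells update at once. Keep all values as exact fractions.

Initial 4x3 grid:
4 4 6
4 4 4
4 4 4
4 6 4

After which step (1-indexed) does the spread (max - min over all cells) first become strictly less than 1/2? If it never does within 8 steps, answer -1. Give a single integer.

Step 1: max=14/3, min=4, spread=2/3
Step 2: max=547/120, min=4, spread=67/120
Step 3: max=2401/540, min=299/72, spread=317/1080
  -> spread < 1/2 first at step 3
Step 4: max=1897051/432000, min=25123/6000, spread=17639/86400
Step 5: max=17028641/3888000, min=5474087/1296000, spread=30319/194400
Step 6: max=1016072959/233280000, min=330466853/77760000, spread=61681/583200
Step 7: max=60867026981/13996800000, min=245278567/57600000, spread=1580419/17496000
Step 8: max=3642638194879/839808000000, min=1195392014293/279936000000, spread=7057769/104976000

Answer: 3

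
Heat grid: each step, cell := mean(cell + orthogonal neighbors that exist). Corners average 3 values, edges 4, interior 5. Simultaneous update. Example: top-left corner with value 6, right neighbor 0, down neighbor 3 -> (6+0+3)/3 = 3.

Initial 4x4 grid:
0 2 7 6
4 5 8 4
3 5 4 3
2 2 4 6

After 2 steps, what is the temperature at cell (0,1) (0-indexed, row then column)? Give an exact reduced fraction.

Step 1: cell (0,1) = 7/2
Step 2: cell (0,1) = 321/80
Full grid after step 2:
  17/6 321/80 1231/240 50/9
  133/40 207/50 131/25 623/120
  379/120 403/100 449/100 559/120
  109/36 803/240 983/240 151/36

Answer: 321/80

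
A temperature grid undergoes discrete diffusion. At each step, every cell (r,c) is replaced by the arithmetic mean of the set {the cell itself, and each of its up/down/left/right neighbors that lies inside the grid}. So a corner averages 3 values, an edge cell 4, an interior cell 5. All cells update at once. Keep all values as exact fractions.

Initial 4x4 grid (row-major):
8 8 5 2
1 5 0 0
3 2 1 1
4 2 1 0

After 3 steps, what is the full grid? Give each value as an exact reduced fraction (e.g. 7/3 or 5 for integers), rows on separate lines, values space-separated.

After step 1:
  17/3 13/2 15/4 7/3
  17/4 16/5 11/5 3/4
  5/2 13/5 1 1/2
  3 9/4 1 2/3
After step 2:
  197/36 1147/240 887/240 41/18
  937/240 15/4 109/50 347/240
  247/80 231/100 73/50 35/48
  31/12 177/80 59/48 13/18
After step 3:
  637/135 6371/1440 23279/7200 2671/1080
  5837/1440 5077/1500 7519/3000 11939/7200
  2377/800 641/250 949/600 7843/7200
  473/180 1667/800 10123/7200 193/216

Answer: 637/135 6371/1440 23279/7200 2671/1080
5837/1440 5077/1500 7519/3000 11939/7200
2377/800 641/250 949/600 7843/7200
473/180 1667/800 10123/7200 193/216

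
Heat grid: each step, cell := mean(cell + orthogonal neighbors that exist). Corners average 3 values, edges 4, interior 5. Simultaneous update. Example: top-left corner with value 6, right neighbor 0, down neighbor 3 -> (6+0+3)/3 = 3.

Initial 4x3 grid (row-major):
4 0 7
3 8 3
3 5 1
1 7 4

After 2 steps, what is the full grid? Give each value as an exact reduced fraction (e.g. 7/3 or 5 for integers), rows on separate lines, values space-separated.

Answer: 139/36 853/240 77/18
409/120 113/25 227/60
479/120 191/50 21/5
131/36 1003/240 23/6

Derivation:
After step 1:
  7/3 19/4 10/3
  9/2 19/5 19/4
  3 24/5 13/4
  11/3 17/4 4
After step 2:
  139/36 853/240 77/18
  409/120 113/25 227/60
  479/120 191/50 21/5
  131/36 1003/240 23/6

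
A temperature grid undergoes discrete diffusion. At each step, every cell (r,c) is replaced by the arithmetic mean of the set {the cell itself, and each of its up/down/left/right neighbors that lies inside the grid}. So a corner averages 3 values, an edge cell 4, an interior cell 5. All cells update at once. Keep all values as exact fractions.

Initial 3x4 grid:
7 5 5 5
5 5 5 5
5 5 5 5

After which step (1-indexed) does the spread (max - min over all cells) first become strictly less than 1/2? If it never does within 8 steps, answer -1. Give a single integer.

Step 1: max=17/3, min=5, spread=2/3
Step 2: max=50/9, min=5, spread=5/9
Step 3: max=581/108, min=5, spread=41/108
  -> spread < 1/2 first at step 3
Step 4: max=69017/12960, min=5, spread=4217/12960
Step 5: max=4097149/777600, min=18079/3600, spread=38417/155520
Step 6: max=244480211/46656000, min=362597/72000, spread=1903471/9331200
Step 7: max=14597789089/2799360000, min=10915759/2160000, spread=18038617/111974400
Step 8: max=873076182851/167961600000, min=984926759/194400000, spread=883978523/6718464000

Answer: 3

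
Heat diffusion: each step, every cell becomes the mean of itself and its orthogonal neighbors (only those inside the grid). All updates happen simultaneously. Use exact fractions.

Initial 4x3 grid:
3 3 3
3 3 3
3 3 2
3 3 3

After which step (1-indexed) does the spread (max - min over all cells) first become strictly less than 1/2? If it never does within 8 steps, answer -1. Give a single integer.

Step 1: max=3, min=8/3, spread=1/3
  -> spread < 1/2 first at step 1
Step 2: max=3, min=329/120, spread=31/120
Step 3: max=3, min=3029/1080, spread=211/1080
Step 4: max=5353/1800, min=307103/108000, spread=14077/108000
Step 5: max=320317/108000, min=2775593/972000, spread=5363/48600
Step 6: max=177131/60000, min=83739191/29160000, spread=93859/1166400
Step 7: max=286263533/97200000, min=5038525519/1749600000, spread=4568723/69984000
Step 8: max=8566381111/2916000000, min=303147564371/104976000000, spread=8387449/167961600

Answer: 1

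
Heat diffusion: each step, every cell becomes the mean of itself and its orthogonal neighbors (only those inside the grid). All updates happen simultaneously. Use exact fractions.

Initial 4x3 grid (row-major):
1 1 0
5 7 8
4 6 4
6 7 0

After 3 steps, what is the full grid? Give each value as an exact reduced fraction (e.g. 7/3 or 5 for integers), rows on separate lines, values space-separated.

After step 1:
  7/3 9/4 3
  17/4 27/5 19/4
  21/4 28/5 9/2
  17/3 19/4 11/3
After step 2:
  53/18 779/240 10/3
  517/120 89/20 353/80
  623/120 51/10 1111/240
  47/9 1181/240 155/36
After step 3:
  7559/2160 10061/2880 1319/360
  3041/720 1291/300 673/160
  223/45 583/120 6641/1440
  11041/2160 2815/576 1247/270

Answer: 7559/2160 10061/2880 1319/360
3041/720 1291/300 673/160
223/45 583/120 6641/1440
11041/2160 2815/576 1247/270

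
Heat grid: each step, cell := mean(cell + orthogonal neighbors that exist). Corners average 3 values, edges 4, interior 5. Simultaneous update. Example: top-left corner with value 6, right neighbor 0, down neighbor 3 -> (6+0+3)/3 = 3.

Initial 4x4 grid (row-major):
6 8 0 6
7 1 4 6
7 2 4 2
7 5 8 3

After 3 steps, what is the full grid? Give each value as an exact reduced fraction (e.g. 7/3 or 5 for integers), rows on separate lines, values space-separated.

Answer: 3803/720 10859/2400 10283/2400 287/72
6077/1200 9329/2000 3931/1000 9823/2400
19291/3600 13849/3000 25841/6000 29213/7200
5869/1080 2297/450 4081/900 1903/432

Derivation:
After step 1:
  7 15/4 9/2 4
  21/4 22/5 3 9/2
  23/4 19/5 4 15/4
  19/3 11/2 5 13/3
After step 2:
  16/3 393/80 61/16 13/3
  28/5 101/25 102/25 61/16
  317/60 469/100 391/100 199/48
  211/36 619/120 113/24 157/36
After step 3:
  3803/720 10859/2400 10283/2400 287/72
  6077/1200 9329/2000 3931/1000 9823/2400
  19291/3600 13849/3000 25841/6000 29213/7200
  5869/1080 2297/450 4081/900 1903/432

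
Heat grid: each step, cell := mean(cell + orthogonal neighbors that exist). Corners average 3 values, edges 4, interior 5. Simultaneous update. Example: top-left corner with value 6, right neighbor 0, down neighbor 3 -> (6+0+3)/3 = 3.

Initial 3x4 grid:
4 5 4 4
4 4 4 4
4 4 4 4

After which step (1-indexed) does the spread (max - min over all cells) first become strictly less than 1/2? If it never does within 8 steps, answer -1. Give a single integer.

Step 1: max=13/3, min=4, spread=1/3
  -> spread < 1/2 first at step 1
Step 2: max=511/120, min=4, spread=31/120
Step 3: max=4531/1080, min=4, spread=211/1080
Step 4: max=448897/108000, min=7247/1800, spread=14077/108000
Step 5: max=4028407/972000, min=435683/108000, spread=5363/48600
Step 6: max=120380809/29160000, min=242869/60000, spread=93859/1166400
Step 7: max=7208674481/1749600000, min=394136467/97200000, spread=4568723/69984000
Step 8: max=431684435629/104976000000, min=11845618889/2916000000, spread=8387449/167961600

Answer: 1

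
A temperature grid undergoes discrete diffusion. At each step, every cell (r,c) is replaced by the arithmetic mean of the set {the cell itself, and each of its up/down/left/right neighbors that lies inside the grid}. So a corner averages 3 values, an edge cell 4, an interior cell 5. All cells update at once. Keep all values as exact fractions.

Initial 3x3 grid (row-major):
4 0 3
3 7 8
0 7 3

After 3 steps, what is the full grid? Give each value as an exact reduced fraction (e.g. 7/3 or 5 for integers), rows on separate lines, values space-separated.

After step 1:
  7/3 7/2 11/3
  7/2 5 21/4
  10/3 17/4 6
After step 2:
  28/9 29/8 149/36
  85/24 43/10 239/48
  133/36 223/48 31/6
After step 3:
  185/54 607/160 1835/432
  5273/1440 2531/600 13381/2880
  1711/432 12821/2880 355/72

Answer: 185/54 607/160 1835/432
5273/1440 2531/600 13381/2880
1711/432 12821/2880 355/72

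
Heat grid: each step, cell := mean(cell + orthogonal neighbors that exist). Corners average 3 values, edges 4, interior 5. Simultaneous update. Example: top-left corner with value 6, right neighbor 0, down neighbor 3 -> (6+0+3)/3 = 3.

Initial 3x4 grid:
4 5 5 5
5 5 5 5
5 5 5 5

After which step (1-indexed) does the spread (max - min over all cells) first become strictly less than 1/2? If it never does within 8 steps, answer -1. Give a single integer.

Answer: 1

Derivation:
Step 1: max=5, min=14/3, spread=1/3
  -> spread < 1/2 first at step 1
Step 2: max=5, min=85/18, spread=5/18
Step 3: max=5, min=1039/216, spread=41/216
Step 4: max=5, min=125383/25920, spread=4217/25920
Step 5: max=35921/7200, min=7566851/1555200, spread=38417/311040
Step 6: max=717403/144000, min=455359789/93312000, spread=1903471/18662400
Step 7: max=21484241/4320000, min=27392610911/5598720000, spread=18038617/223948800
Step 8: max=1931073241/388800000, min=1646347817149/335923200000, spread=883978523/13436928000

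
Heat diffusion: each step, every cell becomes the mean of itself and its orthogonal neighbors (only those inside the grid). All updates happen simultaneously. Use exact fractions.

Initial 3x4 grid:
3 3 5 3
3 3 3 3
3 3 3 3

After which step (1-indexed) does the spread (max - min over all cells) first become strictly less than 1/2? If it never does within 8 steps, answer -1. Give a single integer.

Answer: 3

Derivation:
Step 1: max=11/3, min=3, spread=2/3
Step 2: max=211/60, min=3, spread=31/60
Step 3: max=1831/540, min=3, spread=211/540
  -> spread < 1/2 first at step 3
Step 4: max=178897/54000, min=2747/900, spread=14077/54000
Step 5: max=1598407/486000, min=165683/54000, spread=5363/24300
Step 6: max=47480809/14580000, min=92869/30000, spread=93859/583200
Step 7: max=2834674481/874800000, min=151136467/48600000, spread=4568723/34992000
Step 8: max=169244435629/52488000000, min=4555618889/1458000000, spread=8387449/83980800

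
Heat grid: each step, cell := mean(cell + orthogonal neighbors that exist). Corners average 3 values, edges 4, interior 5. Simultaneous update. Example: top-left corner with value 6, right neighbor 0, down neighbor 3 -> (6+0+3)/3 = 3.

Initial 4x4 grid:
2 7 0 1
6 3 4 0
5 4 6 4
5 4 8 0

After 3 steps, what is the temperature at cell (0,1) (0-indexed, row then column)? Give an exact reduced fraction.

Step 1: cell (0,1) = 3
Step 2: cell (0,1) = 79/20
Step 3: cell (0,1) = 4183/1200
Full grid after step 3:
  253/60 4183/1200 10453/3600 4331/2160
  5093/1200 2091/500 18389/6000 19511/7200
  17207/3600 26101/6000 4113/1000 2583/800
  10219/2160 34819/7200 10169/2400 1427/360

Answer: 4183/1200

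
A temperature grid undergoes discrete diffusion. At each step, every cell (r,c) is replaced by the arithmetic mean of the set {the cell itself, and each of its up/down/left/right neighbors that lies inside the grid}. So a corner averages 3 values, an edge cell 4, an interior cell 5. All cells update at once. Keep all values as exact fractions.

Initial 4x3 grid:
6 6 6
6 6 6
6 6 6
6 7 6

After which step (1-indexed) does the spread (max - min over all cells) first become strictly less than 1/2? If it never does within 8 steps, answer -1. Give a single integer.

Answer: 1

Derivation:
Step 1: max=19/3, min=6, spread=1/3
  -> spread < 1/2 first at step 1
Step 2: max=1507/240, min=6, spread=67/240
Step 3: max=13397/2160, min=6, spread=437/2160
Step 4: max=5341531/864000, min=6009/1000, spread=29951/172800
Step 5: max=47871821/7776000, min=20329/3375, spread=206761/1555200
Step 6: max=19118595571/3110400000, min=32565671/5400000, spread=14430763/124416000
Step 7: max=1144851741689/186624000000, min=2609652727/432000000, spread=139854109/1492992000
Step 8: max=68607111890251/11197440000000, min=235131228977/38880000000, spread=7114543559/89579520000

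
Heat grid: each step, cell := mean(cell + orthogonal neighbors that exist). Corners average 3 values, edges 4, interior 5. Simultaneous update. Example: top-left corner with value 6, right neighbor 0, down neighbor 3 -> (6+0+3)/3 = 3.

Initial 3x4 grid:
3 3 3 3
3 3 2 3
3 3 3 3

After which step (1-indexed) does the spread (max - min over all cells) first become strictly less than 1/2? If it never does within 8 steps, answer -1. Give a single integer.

Step 1: max=3, min=11/4, spread=1/4
  -> spread < 1/2 first at step 1
Step 2: max=3, min=277/100, spread=23/100
Step 3: max=1187/400, min=13589/4800, spread=131/960
Step 4: max=21209/7200, min=123049/43200, spread=841/8640
Step 5: max=4226627/1440000, min=49297949/17280000, spread=56863/691200
Step 6: max=37890457/12960000, min=445025659/155520000, spread=386393/6220800
Step 7: max=15131641187/5184000000, min=178230276869/62208000000, spread=26795339/497664000
Step 8: max=906033850333/311040000000, min=10713624285871/3732480000000, spread=254051069/5971968000

Answer: 1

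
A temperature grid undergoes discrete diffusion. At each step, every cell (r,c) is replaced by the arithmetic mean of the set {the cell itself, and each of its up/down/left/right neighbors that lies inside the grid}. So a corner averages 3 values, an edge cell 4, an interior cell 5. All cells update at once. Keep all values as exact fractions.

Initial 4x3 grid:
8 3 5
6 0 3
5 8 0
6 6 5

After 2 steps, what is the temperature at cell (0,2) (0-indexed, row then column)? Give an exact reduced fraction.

Answer: 29/9

Derivation:
Step 1: cell (0,2) = 11/3
Step 2: cell (0,2) = 29/9
Full grid after step 2:
  173/36 13/3 29/9
  31/6 371/100 41/12
  307/60 243/50 101/30
  109/18 1163/240 167/36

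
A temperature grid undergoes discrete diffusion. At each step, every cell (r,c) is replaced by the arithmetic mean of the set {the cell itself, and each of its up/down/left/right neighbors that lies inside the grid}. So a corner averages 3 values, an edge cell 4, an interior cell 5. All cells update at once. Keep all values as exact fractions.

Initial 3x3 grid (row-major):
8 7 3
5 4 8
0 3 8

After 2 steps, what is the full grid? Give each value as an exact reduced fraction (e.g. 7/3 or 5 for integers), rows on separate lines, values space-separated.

Answer: 197/36 707/120 23/4
1139/240 493/100 1409/240
32/9 363/80 95/18

Derivation:
After step 1:
  20/3 11/2 6
  17/4 27/5 23/4
  8/3 15/4 19/3
After step 2:
  197/36 707/120 23/4
  1139/240 493/100 1409/240
  32/9 363/80 95/18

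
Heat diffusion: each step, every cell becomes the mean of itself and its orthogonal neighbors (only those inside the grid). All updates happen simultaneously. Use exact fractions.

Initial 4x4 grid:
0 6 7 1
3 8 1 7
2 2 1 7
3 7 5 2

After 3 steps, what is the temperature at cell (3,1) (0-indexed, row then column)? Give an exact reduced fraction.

Step 1: cell (3,1) = 17/4
Step 2: cell (3,1) = 4
Step 3: cell (3,1) = 757/200
Full grid after step 3:
  529/144 2519/600 169/40 359/80
  8831/2400 1519/400 8569/2000 2009/480
  8279/2400 1543/400 23443/6000 1207/288
  529/144 757/200 1457/360 8797/2160

Answer: 757/200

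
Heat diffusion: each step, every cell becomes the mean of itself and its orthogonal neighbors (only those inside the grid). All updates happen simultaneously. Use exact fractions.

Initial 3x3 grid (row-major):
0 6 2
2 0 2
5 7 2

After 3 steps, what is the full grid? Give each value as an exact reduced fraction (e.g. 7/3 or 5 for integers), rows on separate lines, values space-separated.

Answer: 5839/2160 2909/1200 2917/1080
39583/14400 18221/6000 6343/2400
7369/2160 22379/7200 1741/540

Derivation:
After step 1:
  8/3 2 10/3
  7/4 17/5 3/2
  14/3 7/2 11/3
After step 2:
  77/36 57/20 41/18
  749/240 243/100 119/40
  119/36 457/120 26/9
After step 3:
  5839/2160 2909/1200 2917/1080
  39583/14400 18221/6000 6343/2400
  7369/2160 22379/7200 1741/540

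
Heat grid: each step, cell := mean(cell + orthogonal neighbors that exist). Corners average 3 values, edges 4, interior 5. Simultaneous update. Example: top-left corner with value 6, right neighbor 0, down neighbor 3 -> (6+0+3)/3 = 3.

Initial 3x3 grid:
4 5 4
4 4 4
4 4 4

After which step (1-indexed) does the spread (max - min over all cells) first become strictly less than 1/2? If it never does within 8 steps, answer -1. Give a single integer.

Step 1: max=13/3, min=4, spread=1/3
  -> spread < 1/2 first at step 1
Step 2: max=1027/240, min=4, spread=67/240
Step 3: max=9077/2160, min=807/200, spread=1807/10800
Step 4: max=3613963/864000, min=21961/5400, spread=33401/288000
Step 5: max=32333933/7776000, min=2203391/540000, spread=3025513/38880000
Step 6: max=12906526867/3110400000, min=117955949/28800000, spread=53531/995328
Step 7: max=772528925849/186624000000, min=31895116051/7776000000, spread=450953/11943936
Step 8: max=46298663560603/11197440000000, min=3833488610519/933120000000, spread=3799043/143327232

Answer: 1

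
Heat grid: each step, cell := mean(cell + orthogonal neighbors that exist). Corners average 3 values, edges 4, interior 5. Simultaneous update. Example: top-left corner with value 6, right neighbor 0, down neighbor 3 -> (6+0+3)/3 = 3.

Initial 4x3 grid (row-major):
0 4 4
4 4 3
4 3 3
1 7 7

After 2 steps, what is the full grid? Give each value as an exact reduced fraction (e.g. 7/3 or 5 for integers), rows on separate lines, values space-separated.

Answer: 26/9 97/30 61/18
46/15 173/50 443/120
71/20 193/50 521/120
23/6 551/120 85/18

Derivation:
After step 1:
  8/3 3 11/3
  3 18/5 7/2
  3 21/5 4
  4 9/2 17/3
After step 2:
  26/9 97/30 61/18
  46/15 173/50 443/120
  71/20 193/50 521/120
  23/6 551/120 85/18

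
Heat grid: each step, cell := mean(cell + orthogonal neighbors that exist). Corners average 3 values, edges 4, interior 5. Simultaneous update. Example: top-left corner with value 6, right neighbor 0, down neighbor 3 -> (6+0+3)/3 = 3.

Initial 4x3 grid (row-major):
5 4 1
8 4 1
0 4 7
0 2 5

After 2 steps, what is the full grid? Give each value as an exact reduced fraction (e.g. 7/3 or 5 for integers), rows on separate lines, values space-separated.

After step 1:
  17/3 7/2 2
  17/4 21/5 13/4
  3 17/5 17/4
  2/3 11/4 14/3
After step 2:
  161/36 461/120 35/12
  1027/240 93/25 137/40
  679/240 88/25 467/120
  77/36 689/240 35/9

Answer: 161/36 461/120 35/12
1027/240 93/25 137/40
679/240 88/25 467/120
77/36 689/240 35/9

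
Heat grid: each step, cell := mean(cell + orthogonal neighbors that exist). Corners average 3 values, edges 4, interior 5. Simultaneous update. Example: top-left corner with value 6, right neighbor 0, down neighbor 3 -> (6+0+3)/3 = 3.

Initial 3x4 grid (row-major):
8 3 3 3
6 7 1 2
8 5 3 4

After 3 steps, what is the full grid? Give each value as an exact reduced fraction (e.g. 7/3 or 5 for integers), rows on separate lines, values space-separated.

After step 1:
  17/3 21/4 5/2 8/3
  29/4 22/5 16/5 5/2
  19/3 23/4 13/4 3
After step 2:
  109/18 1069/240 817/240 23/9
  473/80 517/100 317/100 341/120
  58/9 74/15 19/5 35/12
After step 3:
  739/135 34351/7200 24451/7200 6337/2160
  9433/1600 591/125 22063/6000 20671/7200
  12449/2160 18313/3600 741/200 1147/360

Answer: 739/135 34351/7200 24451/7200 6337/2160
9433/1600 591/125 22063/6000 20671/7200
12449/2160 18313/3600 741/200 1147/360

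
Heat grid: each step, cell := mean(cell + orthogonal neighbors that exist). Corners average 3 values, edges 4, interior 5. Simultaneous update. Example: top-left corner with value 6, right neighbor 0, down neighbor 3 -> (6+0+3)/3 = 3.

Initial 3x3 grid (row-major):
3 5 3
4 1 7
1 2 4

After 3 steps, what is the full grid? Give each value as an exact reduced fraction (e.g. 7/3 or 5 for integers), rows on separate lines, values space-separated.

After step 1:
  4 3 5
  9/4 19/5 15/4
  7/3 2 13/3
After step 2:
  37/12 79/20 47/12
  743/240 74/25 1013/240
  79/36 187/60 121/36
After step 3:
  2431/720 1391/400 967/240
  40801/14400 5203/1500 52051/14400
  6053/2160 10469/3600 7703/2160

Answer: 2431/720 1391/400 967/240
40801/14400 5203/1500 52051/14400
6053/2160 10469/3600 7703/2160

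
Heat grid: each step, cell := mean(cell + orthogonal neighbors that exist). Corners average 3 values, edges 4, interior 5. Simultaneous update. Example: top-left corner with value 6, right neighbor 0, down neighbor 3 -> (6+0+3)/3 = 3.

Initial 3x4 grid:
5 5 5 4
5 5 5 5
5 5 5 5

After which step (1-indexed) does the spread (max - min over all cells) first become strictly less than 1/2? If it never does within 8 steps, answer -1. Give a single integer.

Step 1: max=5, min=14/3, spread=1/3
  -> spread < 1/2 first at step 1
Step 2: max=5, min=85/18, spread=5/18
Step 3: max=5, min=1039/216, spread=41/216
Step 4: max=5, min=125383/25920, spread=4217/25920
Step 5: max=35921/7200, min=7566851/1555200, spread=38417/311040
Step 6: max=717403/144000, min=455359789/93312000, spread=1903471/18662400
Step 7: max=21484241/4320000, min=27392610911/5598720000, spread=18038617/223948800
Step 8: max=1931073241/388800000, min=1646347817149/335923200000, spread=883978523/13436928000

Answer: 1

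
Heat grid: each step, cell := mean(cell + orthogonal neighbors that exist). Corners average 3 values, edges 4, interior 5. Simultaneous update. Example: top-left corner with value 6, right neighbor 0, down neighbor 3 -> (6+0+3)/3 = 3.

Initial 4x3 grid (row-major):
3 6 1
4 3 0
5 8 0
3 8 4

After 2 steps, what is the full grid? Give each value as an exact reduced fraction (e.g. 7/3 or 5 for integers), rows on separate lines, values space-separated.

After step 1:
  13/3 13/4 7/3
  15/4 21/5 1
  5 24/5 3
  16/3 23/4 4
After step 2:
  34/9 847/240 79/36
  1037/240 17/5 79/30
  1133/240 91/20 16/5
  193/36 1193/240 17/4

Answer: 34/9 847/240 79/36
1037/240 17/5 79/30
1133/240 91/20 16/5
193/36 1193/240 17/4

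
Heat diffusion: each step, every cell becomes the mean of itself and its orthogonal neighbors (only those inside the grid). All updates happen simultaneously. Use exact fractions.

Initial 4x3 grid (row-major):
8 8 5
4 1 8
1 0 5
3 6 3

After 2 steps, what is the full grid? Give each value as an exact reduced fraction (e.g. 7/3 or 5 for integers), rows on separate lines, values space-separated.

Answer: 47/9 701/120 23/4
491/120 411/100 399/80
343/120 79/25 961/240
25/9 17/5 35/9

Derivation:
After step 1:
  20/3 11/2 7
  7/2 21/5 19/4
  2 13/5 4
  10/3 3 14/3
After step 2:
  47/9 701/120 23/4
  491/120 411/100 399/80
  343/120 79/25 961/240
  25/9 17/5 35/9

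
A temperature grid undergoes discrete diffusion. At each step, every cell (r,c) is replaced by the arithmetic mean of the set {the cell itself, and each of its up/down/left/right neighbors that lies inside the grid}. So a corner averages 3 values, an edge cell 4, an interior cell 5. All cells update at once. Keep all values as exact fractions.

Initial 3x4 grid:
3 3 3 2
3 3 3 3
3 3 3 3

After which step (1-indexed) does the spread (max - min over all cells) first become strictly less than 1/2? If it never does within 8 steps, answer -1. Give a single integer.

Step 1: max=3, min=8/3, spread=1/3
  -> spread < 1/2 first at step 1
Step 2: max=3, min=49/18, spread=5/18
Step 3: max=3, min=607/216, spread=41/216
Step 4: max=3, min=73543/25920, spread=4217/25920
Step 5: max=21521/7200, min=4456451/1555200, spread=38417/311040
Step 6: max=429403/144000, min=268735789/93312000, spread=1903471/18662400
Step 7: max=12844241/4320000, min=16195170911/5598720000, spread=18038617/223948800
Step 8: max=1153473241/388800000, min=974501417149/335923200000, spread=883978523/13436928000

Answer: 1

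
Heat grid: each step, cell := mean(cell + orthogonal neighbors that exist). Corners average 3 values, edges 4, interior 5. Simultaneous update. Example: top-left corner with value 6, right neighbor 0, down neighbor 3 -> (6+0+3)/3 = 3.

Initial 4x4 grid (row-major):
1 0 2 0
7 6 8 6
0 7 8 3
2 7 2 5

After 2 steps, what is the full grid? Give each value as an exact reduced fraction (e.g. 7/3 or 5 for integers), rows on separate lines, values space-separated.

After step 1:
  8/3 9/4 5/2 8/3
  7/2 28/5 6 17/4
  4 28/5 28/5 11/2
  3 9/2 11/2 10/3
After step 2:
  101/36 781/240 161/48 113/36
  473/120 459/100 479/100 221/48
  161/40 253/50 141/25 1121/240
  23/6 93/20 71/15 43/9

Answer: 101/36 781/240 161/48 113/36
473/120 459/100 479/100 221/48
161/40 253/50 141/25 1121/240
23/6 93/20 71/15 43/9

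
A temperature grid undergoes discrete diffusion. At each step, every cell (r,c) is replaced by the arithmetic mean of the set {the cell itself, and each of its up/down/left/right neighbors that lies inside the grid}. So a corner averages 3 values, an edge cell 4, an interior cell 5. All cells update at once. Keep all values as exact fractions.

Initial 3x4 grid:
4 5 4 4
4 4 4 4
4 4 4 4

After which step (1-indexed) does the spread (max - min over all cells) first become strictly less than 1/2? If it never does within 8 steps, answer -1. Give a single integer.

Answer: 1

Derivation:
Step 1: max=13/3, min=4, spread=1/3
  -> spread < 1/2 first at step 1
Step 2: max=511/120, min=4, spread=31/120
Step 3: max=4531/1080, min=4, spread=211/1080
Step 4: max=448897/108000, min=7247/1800, spread=14077/108000
Step 5: max=4028407/972000, min=435683/108000, spread=5363/48600
Step 6: max=120380809/29160000, min=242869/60000, spread=93859/1166400
Step 7: max=7208674481/1749600000, min=394136467/97200000, spread=4568723/69984000
Step 8: max=431684435629/104976000000, min=11845618889/2916000000, spread=8387449/167961600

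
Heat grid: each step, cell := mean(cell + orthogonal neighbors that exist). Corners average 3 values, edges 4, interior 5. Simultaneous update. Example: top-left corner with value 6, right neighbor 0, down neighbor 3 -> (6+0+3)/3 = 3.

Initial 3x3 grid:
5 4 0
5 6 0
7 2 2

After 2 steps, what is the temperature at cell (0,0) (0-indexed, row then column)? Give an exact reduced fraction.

Answer: 85/18

Derivation:
Step 1: cell (0,0) = 14/3
Step 2: cell (0,0) = 85/18
Full grid after step 2:
  85/18 263/80 85/36
  1109/240 383/100 121/60
  44/9 273/80 91/36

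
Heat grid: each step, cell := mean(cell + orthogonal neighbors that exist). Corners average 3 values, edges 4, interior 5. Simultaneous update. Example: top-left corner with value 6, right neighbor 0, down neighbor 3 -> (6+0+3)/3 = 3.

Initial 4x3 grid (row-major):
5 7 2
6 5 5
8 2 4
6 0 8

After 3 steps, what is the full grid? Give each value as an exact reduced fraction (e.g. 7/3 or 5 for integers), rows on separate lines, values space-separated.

Answer: 87/16 71531/14400 1021/216
2091/400 1849/375 32263/7200
8977/1800 27079/6000 10561/2400
4979/1080 15929/3600 3001/720

Derivation:
After step 1:
  6 19/4 14/3
  6 5 4
  11/2 19/5 19/4
  14/3 4 4
After step 2:
  67/12 245/48 161/36
  45/8 471/100 221/48
  599/120 461/100 331/80
  85/18 247/60 17/4
After step 3:
  87/16 71531/14400 1021/216
  2091/400 1849/375 32263/7200
  8977/1800 27079/6000 10561/2400
  4979/1080 15929/3600 3001/720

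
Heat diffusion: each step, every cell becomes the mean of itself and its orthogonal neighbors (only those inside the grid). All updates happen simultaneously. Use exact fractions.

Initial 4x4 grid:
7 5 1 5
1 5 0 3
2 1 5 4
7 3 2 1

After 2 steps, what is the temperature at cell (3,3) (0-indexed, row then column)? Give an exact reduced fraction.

Answer: 25/9

Derivation:
Step 1: cell (3,3) = 7/3
Step 2: cell (3,3) = 25/9
Full grid after step 2:
  151/36 839/240 261/80 35/12
  397/120 333/100 267/100 241/80
  137/40 14/5 72/25 659/240
  10/3 33/10 161/60 25/9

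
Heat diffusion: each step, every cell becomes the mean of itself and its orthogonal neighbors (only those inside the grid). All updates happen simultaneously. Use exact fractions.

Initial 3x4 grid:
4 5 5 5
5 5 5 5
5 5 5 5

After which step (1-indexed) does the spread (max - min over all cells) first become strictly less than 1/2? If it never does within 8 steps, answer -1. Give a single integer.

Answer: 1

Derivation:
Step 1: max=5, min=14/3, spread=1/3
  -> spread < 1/2 first at step 1
Step 2: max=5, min=85/18, spread=5/18
Step 3: max=5, min=1039/216, spread=41/216
Step 4: max=5, min=125383/25920, spread=4217/25920
Step 5: max=35921/7200, min=7566851/1555200, spread=38417/311040
Step 6: max=717403/144000, min=455359789/93312000, spread=1903471/18662400
Step 7: max=21484241/4320000, min=27392610911/5598720000, spread=18038617/223948800
Step 8: max=1931073241/388800000, min=1646347817149/335923200000, spread=883978523/13436928000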